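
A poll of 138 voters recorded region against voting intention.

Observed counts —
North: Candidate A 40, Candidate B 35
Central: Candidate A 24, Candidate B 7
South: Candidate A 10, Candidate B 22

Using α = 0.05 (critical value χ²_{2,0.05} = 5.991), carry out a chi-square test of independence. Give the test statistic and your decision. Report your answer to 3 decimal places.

13.502; reject H₀

Row totals: 75, 31, 32. Column totals: 74, 64. Grand total N = 138.
Expected counts (row total × column total / N):
  North, Candidate A: 75×74/138 = 40.2174
  North, Candidate B: 75×64/138 = 34.7826
  Central, Candidate A: 31×74/138 = 16.6232
  Central, Candidate B: 31×64/138 = 14.3768
  South, Candidate A: 32×74/138 = 17.1594
  South, Candidate B: 32×64/138 = 14.8406
Contributions (O − E)²/E:
  (40 − 40.2174)²/40.2174 = 0.0012
  (35 − 34.7826)²/34.7826 = 0.0014
  (24 − 16.6232)²/16.6232 = 3.2736
  (7 − 14.3768)²/14.3768 = 3.7851
  (10 − 17.1594)²/17.1594 = 2.9871
  (22 − 14.8406)²/14.8406 = 3.4538
χ² = 0.0012 + 0.0014 + 3.2736 + 3.7851 + 2.9871 + 3.4538 = 13.502
df = (3−1)(2−1) = 2. Since 13.502 > 5.991, reject the null hypothesis of independence at α = 0.05.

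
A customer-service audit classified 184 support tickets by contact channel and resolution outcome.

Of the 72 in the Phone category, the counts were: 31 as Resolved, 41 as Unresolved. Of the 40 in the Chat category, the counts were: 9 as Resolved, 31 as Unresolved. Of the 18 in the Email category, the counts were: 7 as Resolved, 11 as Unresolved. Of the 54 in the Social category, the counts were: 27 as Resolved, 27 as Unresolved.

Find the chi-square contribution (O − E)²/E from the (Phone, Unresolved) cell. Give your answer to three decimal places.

0.097

Row total (Phone) = 72; column total (Unresolved) = 110; N = 184.
Expected count E = 72 × 110 / 184 = 43.0435.
Contribution = (O − E)²/E = (41 − 43.0435)² / 43.0435 = 0.097.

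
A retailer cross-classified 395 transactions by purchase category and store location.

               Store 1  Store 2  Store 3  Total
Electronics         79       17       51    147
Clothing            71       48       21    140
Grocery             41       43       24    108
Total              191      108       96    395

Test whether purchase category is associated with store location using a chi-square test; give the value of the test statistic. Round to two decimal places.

Grand total N = 395.
Expected counts (row total × column total / N):
  Electronics, Store 1: 147×191/395 = 71.081
  Electronics, Store 2: 147×108/395 = 40.192
  Electronics, Store 3: 147×96/395 = 35.727
  Clothing, Store 1: 140×191/395 = 67.696
  Clothing, Store 2: 140×108/395 = 38.278
  Clothing, Store 3: 140×96/395 = 34.025
  Grocery, Store 1: 108×191/395 = 52.223
  Grocery, Store 2: 108×108/395 = 29.529
  Grocery, Store 3: 108×96/395 = 26.248
Contributions (O − E)²/E:
  (79 − 71.081)²/71.081 = 0.8822
  (17 − 40.192)²/40.192 = 13.3825
  (51 − 35.727)²/35.727 = 6.5291
  (71 − 67.696)²/67.696 = 0.1613
  (48 − 38.278)²/38.278 = 2.4692
  (21 − 34.025)²/34.025 = 4.9861
  (41 − 52.223)²/52.223 = 2.4119
  (43 − 29.529)²/29.529 = 6.1454
  (24 − 26.248)²/26.248 = 0.1925
χ² = 0.8822 + 13.3825 + 6.5291 + 0.1613 + 2.4692 + 4.9861 + 2.4119 + 6.1454 + 0.1925 = 37.16

37.16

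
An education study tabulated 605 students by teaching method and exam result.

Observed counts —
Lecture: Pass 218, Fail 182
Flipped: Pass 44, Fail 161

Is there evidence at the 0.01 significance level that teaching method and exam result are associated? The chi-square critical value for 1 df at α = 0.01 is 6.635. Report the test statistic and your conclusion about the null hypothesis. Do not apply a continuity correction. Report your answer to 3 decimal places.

60.251; reject H₀

Row totals: 400, 205. Column totals: 262, 343. Grand total N = 605.
Expected counts (row total × column total / N):
  Lecture, Pass: 400×262/605 = 173.22314
  Lecture, Fail: 400×343/605 = 226.77686
  Flipped, Pass: 205×262/605 = 88.77686
  Flipped, Fail: 205×343/605 = 116.22314
Contributions (O − E)²/E:
  (218 − 173.22314)²/173.22314 = 11.5745
  (182 − 226.77686)²/226.77686 = 8.8411
  (44 − 88.77686)²/88.77686 = 22.5843
  (161 − 116.22314)²/116.22314 = 17.2510
χ² = 11.5745 + 8.8411 + 22.5843 + 17.2510 = 60.251
df = (2−1)(2−1) = 1. Since 60.251 > 6.635, reject the null hypothesis of independence at α = 0.01.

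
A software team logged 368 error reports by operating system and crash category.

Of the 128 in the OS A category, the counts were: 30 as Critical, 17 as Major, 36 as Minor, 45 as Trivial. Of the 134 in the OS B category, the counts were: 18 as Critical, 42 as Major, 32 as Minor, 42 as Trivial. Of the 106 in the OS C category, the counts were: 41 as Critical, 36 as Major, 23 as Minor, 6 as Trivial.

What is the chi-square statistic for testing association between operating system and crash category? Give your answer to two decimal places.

Row totals: 128, 134, 106. Column totals: 89, 95, 91, 93. Grand total N = 368.
Expected counts (row total × column total / N):
  OS A, Critical: 128×89/368 = 30.957
  OS A, Major: 128×95/368 = 33.043
  OS A, Minor: 128×91/368 = 31.652
  OS A, Trivial: 128×93/368 = 32.348
  OS B, Critical: 134×89/368 = 32.408
  OS B, Major: 134×95/368 = 34.592
  OS B, Minor: 134×91/368 = 33.136
  OS B, Trivial: 134×93/368 = 33.864
  OS C, Critical: 106×89/368 = 25.636
  OS C, Major: 106×95/368 = 27.364
  OS C, Minor: 106×91/368 = 26.212
  OS C, Trivial: 106×93/368 = 26.788
Contributions (O − E)²/E:
  (30 − 30.957)²/30.957 = 0.0296
  (17 − 33.043)²/33.043 = 7.7892
  (36 − 31.652)²/31.652 = 0.5973
  (45 − 32.348)²/32.348 = 4.9485
  (18 − 32.408)²/32.408 = 6.4055
  (42 − 34.592)²/34.592 = 1.5864
  (32 − 33.136)²/33.136 = 0.0389
  (42 − 33.864)²/33.864 = 1.9547
  (41 − 25.636)²/25.636 = 9.2079
  (36 − 27.364)²/27.364 = 2.7255
  (23 − 26.212)²/26.212 = 0.3936
  (6 − 26.788)²/26.788 = 16.1319
χ² = 0.0296 + 7.7892 + 0.5973 + 4.9485 + 6.4055 + 1.5864 + 0.0389 + 1.9547 + 9.2079 + 2.7255 + 0.3936 + 16.1319 = 51.81

51.81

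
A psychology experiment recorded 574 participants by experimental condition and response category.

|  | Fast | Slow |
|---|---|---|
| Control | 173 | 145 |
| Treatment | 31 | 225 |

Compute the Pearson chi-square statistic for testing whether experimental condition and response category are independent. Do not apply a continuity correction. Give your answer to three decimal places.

110.736

Row totals: 318, 256. Column totals: 204, 370. Grand total N = 574.
Expected counts (row total × column total / N):
  Control, Fast: 318×204/574 = 113.0174
  Control, Slow: 318×370/574 = 204.9826
  Treatment, Fast: 256×204/574 = 90.9826
  Treatment, Slow: 256×370/574 = 165.0174
Contributions (O − E)²/E:
  (173 − 113.0174)²/113.0174 = 31.8350
  (145 − 204.9826)²/204.9826 = 17.5523
  (31 − 90.9826)²/90.9826 = 39.5451
  (225 − 165.0174)²/165.0174 = 21.8032
χ² = 31.8350 + 17.5523 + 39.5451 + 21.8032 = 110.736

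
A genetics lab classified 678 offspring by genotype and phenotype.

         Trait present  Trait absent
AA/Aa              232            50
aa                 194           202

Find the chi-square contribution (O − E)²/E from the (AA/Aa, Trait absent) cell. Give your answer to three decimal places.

Row total (AA/Aa) = 282; column total (Trait absent) = 252; N = 678.
Expected count E = 282 × 252 / 678 = 104.81416.
Contribution = (O − E)²/E = (50 − 104.81416)² / 104.81416 = 28.666.

28.666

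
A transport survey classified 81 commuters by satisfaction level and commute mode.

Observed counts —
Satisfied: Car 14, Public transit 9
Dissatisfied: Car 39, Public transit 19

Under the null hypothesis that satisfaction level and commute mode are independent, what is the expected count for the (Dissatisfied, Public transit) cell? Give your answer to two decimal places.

Row total (Dissatisfied) = 58; column total (Public transit) = 28; grand total N = 81.
Expected count = (row total × column total) / N = 58 × 28 / 81 = 20.05.

20.05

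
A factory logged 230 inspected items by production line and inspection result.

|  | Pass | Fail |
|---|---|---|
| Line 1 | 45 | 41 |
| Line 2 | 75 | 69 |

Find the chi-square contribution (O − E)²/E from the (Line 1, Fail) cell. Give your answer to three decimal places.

0.000

Row total (Line 1) = 86; column total (Fail) = 110; N = 230.
Expected count E = 86 × 110 / 230 = 41.1304.
Contribution = (O − E)²/E = (41 − 41.1304)² / 41.1304 = 0.000.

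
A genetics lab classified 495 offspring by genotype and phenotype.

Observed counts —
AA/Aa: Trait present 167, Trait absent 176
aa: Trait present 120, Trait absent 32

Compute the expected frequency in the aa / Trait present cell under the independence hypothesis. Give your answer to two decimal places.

Row total (aa) = 152; column total (Trait present) = 287; grand total N = 495.
Expected count = (row total × column total) / N = 152 × 287 / 495 = 88.13.

88.13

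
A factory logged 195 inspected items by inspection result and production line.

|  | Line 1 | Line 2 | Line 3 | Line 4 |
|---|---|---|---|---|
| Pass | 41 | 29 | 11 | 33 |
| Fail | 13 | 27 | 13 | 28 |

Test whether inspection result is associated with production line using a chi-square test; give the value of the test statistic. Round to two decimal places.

9.86

Row totals: 114, 81. Column totals: 54, 56, 24, 61. Grand total N = 195.
Expected counts (row total × column total / N):
  Pass, Line 1: 114×54/195 = 31.569
  Pass, Line 2: 114×56/195 = 32.738
  Pass, Line 3: 114×24/195 = 14.031
  Pass, Line 4: 114×61/195 = 35.662
  Fail, Line 1: 81×54/195 = 22.431
  Fail, Line 2: 81×56/195 = 23.262
  Fail, Line 3: 81×24/195 = 9.969
  Fail, Line 4: 81×61/195 = 25.338
Contributions (O − E)²/E:
  (41 − 31.569)²/31.569 = 2.8174
  (29 − 32.738)²/32.738 = 0.4268
  (11 − 14.031)²/14.031 = 0.6548
  (33 − 35.662)²/35.662 = 0.1987
  (13 − 22.431)²/22.431 = 3.9652
  (27 − 23.262)²/23.262 = 0.6007
  (13 − 9.969)²/9.969 = 0.9216
  (28 − 25.338)²/25.338 = 0.2797
χ² = 2.8174 + 0.4268 + 0.6548 + 0.1987 + 3.9652 + 0.6007 + 0.9216 + 0.2797 = 9.86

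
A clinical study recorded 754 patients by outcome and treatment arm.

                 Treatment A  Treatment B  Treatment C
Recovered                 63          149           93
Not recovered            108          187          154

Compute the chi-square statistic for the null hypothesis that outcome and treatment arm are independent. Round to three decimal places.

3.843

Row totals: 305, 449. Column totals: 171, 336, 247. Grand total N = 754.
Expected counts (row total × column total / N):
  Recovered, Treatment A: 305×171/754 = 69.1711
  Recovered, Treatment B: 305×336/754 = 135.9151
  Recovered, Treatment C: 305×247/754 = 99.9138
  Not recovered, Treatment A: 449×171/754 = 101.8289
  Not recovered, Treatment B: 449×336/754 = 200.0849
  Not recovered, Treatment C: 449×247/754 = 147.0862
Contributions (O − E)²/E:
  (63 − 69.1711)²/69.1711 = 0.5506
  (149 − 135.9151)²/135.9151 = 1.2597
  (93 − 99.9138)²/99.9138 = 0.4784
  (108 − 101.8289)²/101.8289 = 0.3740
  (187 − 200.0849)²/200.0849 = 0.8557
  (154 − 147.0862)²/147.0862 = 0.3250
χ² = 0.5506 + 1.2597 + 0.4784 + 0.3740 + 0.8557 + 0.3250 = 3.843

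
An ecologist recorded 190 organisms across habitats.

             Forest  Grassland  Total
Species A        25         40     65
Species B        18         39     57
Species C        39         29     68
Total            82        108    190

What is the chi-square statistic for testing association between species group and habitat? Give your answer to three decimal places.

Grand total N = 190.
Expected counts (row total × column total / N):
  Species A, Forest: 65×82/190 = 28.0526
  Species A, Grassland: 65×108/190 = 36.9474
  Species B, Forest: 57×82/190 = 24.6000
  Species B, Grassland: 57×108/190 = 32.4000
  Species C, Forest: 68×82/190 = 29.3474
  Species C, Grassland: 68×108/190 = 38.6526
Contributions (O − E)²/E:
  (25 − 28.0526)²/28.0526 = 0.3322
  (40 − 36.9474)²/36.9474 = 0.2522
  (18 − 24.6000)²/24.6000 = 1.7707
  (39 − 32.4000)²/32.4000 = 1.3444
  (39 − 29.3474)²/29.3474 = 3.1748
  (29 − 38.6526)²/38.6526 = 2.4105
χ² = 0.3322 + 0.2522 + 1.7707 + 1.3444 + 3.1748 + 2.4105 = 9.285

9.285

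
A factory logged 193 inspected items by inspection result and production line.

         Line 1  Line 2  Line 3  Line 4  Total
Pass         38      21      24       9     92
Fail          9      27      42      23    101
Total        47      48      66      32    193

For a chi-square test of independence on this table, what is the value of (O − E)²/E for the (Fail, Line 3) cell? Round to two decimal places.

Row total (Fail) = 101; column total (Line 3) = 66; N = 193.
Expected count E = 101 × 66 / 193 = 34.539.
Contribution = (O − E)²/E = (42 − 34.539)² / 34.539 = 1.61.

1.61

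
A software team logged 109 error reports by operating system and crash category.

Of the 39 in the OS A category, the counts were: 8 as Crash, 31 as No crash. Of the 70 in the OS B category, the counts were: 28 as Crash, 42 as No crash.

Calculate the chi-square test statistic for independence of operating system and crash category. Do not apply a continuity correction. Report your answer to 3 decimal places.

Row totals: 39, 70. Column totals: 36, 73. Grand total N = 109.
Expected counts (row total × column total / N):
  OS A, Crash: 39×36/109 = 12.8807
  OS A, No crash: 39×73/109 = 26.1193
  OS B, Crash: 70×36/109 = 23.1193
  OS B, No crash: 70×73/109 = 46.8807
Contributions (O − E)²/E:
  (8 − 12.8807)²/12.8807 = 1.8494
  (31 − 26.1193)²/26.1193 = 0.9120
  (28 − 23.1193)²/23.1193 = 1.0304
  (42 − 46.8807)²/46.8807 = 0.5081
χ² = 1.8494 + 0.9120 + 1.0304 + 0.5081 = 4.300

4.300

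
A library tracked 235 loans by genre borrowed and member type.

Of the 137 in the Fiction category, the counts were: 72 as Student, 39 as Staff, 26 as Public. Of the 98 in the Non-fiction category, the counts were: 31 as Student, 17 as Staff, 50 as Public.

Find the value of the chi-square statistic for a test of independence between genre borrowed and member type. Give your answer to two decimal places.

Row totals: 137, 98. Column totals: 103, 56, 76. Grand total N = 235.
Expected counts (row total × column total / N):
  Fiction, Student: 137×103/235 = 60.047
  Fiction, Staff: 137×56/235 = 32.647
  Fiction, Public: 137×76/235 = 44.306
  Non-fiction, Student: 98×103/235 = 42.953
  Non-fiction, Staff: 98×56/235 = 23.353
  Non-fiction, Public: 98×76/235 = 31.694
Contributions (O − E)²/E:
  (72 − 60.047)²/60.047 = 2.3794
  (39 − 32.647)²/32.647 = 1.2363
  (26 − 44.306)²/44.306 = 7.5635
  (31 − 42.953)²/42.953 = 3.3263
  (17 − 23.353)²/23.353 = 1.7283
  (50 − 31.694)²/31.694 = 10.5733
χ² = 2.3794 + 1.2363 + 7.5635 + 3.3263 + 1.7283 + 10.5733 = 26.81

26.81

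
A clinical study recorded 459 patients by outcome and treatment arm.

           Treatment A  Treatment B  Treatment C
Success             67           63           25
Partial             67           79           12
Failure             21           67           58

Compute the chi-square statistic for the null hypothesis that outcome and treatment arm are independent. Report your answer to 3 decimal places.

65.562

Row totals: 155, 158, 146. Column totals: 155, 209, 95. Grand total N = 459.
Expected counts (row total × column total / N):
  Success, Treatment A: 155×155/459 = 52.3420
  Success, Treatment B: 155×209/459 = 70.5773
  Success, Treatment C: 155×95/459 = 32.0806
  Partial, Treatment A: 158×155/459 = 53.3551
  Partial, Treatment B: 158×209/459 = 71.9434
  Partial, Treatment C: 158×95/459 = 32.7015
  Failure, Treatment A: 146×155/459 = 49.3028
  Failure, Treatment B: 146×209/459 = 66.4793
  Failure, Treatment C: 146×95/459 = 30.2179
Contributions (O − E)²/E:
  (67 − 52.3420)²/52.3420 = 4.1049
  (63 − 70.5773)²/70.5773 = 0.8135
  (25 − 32.0806)²/32.0806 = 1.5628
  (67 − 53.3551)²/53.3551 = 3.4895
  (79 − 71.9434)²/71.9434 = 0.6921
  (12 − 32.7015)²/32.7015 = 13.1050
  (21 − 49.3028)²/49.3028 = 16.2475
  (67 − 66.4793)²/66.4793 = 0.0041
  (58 − 30.2179)²/30.2179 = 25.5426
χ² = 4.1049 + 0.8135 + 1.5628 + 3.4895 + 0.6921 + 13.1050 + 16.2475 + 0.0041 + 25.5426 = 65.562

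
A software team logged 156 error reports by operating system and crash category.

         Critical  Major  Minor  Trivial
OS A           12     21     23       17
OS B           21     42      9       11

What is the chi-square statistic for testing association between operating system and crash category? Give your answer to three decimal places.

Row totals: 73, 83. Column totals: 33, 63, 32, 28. Grand total N = 156.
Expected counts (row total × column total / N):
  OS A, Critical: 73×33/156 = 15.4423
  OS A, Major: 73×63/156 = 29.4808
  OS A, Minor: 73×32/156 = 14.9744
  OS A, Trivial: 73×28/156 = 13.1026
  OS B, Critical: 83×33/156 = 17.5577
  OS B, Major: 83×63/156 = 33.5192
  OS B, Minor: 83×32/156 = 17.0256
  OS B, Trivial: 83×28/156 = 14.8974
Contributions (O − E)²/E:
  (12 − 15.4423)²/15.4423 = 0.7673
  (21 − 29.4808)²/29.4808 = 2.4397
  (23 − 14.9744)²/14.9744 = 4.3014
  (17 − 13.1026)²/13.1026 = 1.1593
  (21 − 17.5577)²/17.5577 = 0.6749
  (42 − 33.5192)²/33.5192 = 2.1458
  (9 − 17.0256)²/17.0256 = 3.7831
  (11 − 14.8974)²/14.8974 = 1.0196
χ² = 0.7673 + 2.4397 + 4.3014 + 1.1593 + 0.6749 + 2.1458 + 3.7831 + 1.0196 = 16.291

16.291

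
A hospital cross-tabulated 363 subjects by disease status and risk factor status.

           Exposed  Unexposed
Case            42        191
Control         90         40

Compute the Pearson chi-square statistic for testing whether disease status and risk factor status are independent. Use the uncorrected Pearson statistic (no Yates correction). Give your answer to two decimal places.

Row totals: 233, 130. Column totals: 132, 231. Grand total N = 363.
Expected counts (row total × column total / N):
  Case, Exposed: 233×132/363 = 84.727
  Case, Unexposed: 233×231/363 = 148.273
  Control, Exposed: 130×132/363 = 47.273
  Control, Unexposed: 130×231/363 = 82.727
Contributions (O − E)²/E:
  (42 − 84.727)²/84.727 = 21.5468
  (191 − 148.273)²/148.273 = 12.3124
  (90 − 47.273)²/47.273 = 38.6182
  (40 − 82.727)²/82.727 = 22.0677
χ² = 21.5468 + 12.3124 + 38.6182 + 22.0677 = 94.55

94.55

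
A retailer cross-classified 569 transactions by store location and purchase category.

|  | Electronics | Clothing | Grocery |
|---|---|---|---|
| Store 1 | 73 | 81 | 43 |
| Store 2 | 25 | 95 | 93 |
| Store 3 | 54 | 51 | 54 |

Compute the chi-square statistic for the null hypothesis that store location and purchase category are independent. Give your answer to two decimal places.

47.23

Row totals: 197, 213, 159. Column totals: 152, 227, 190. Grand total N = 569.
Expected counts (row total × column total / N):
  Store 1, Electronics: 197×152/569 = 52.626
  Store 1, Clothing: 197×227/569 = 78.592
  Store 1, Grocery: 197×190/569 = 65.782
  Store 2, Electronics: 213×152/569 = 56.900
  Store 2, Clothing: 213×227/569 = 84.975
  Store 2, Grocery: 213×190/569 = 71.125
  Store 3, Electronics: 159×152/569 = 42.475
  Store 3, Clothing: 159×227/569 = 63.432
  Store 3, Grocery: 159×190/569 = 53.093
Contributions (O − E)²/E:
  (73 − 52.626)²/52.626 = 7.8877
  (81 − 78.592)²/78.592 = 0.0738
  (43 − 65.782)²/65.782 = 7.8900
  (25 − 56.900)²/56.900 = 17.8842
  (95 − 84.975)²/84.975 = 1.1827
  (93 − 71.125)²/71.125 = 6.7278
  (54 − 42.475)²/42.475 = 3.1271
  (51 − 63.432)²/63.432 = 2.4365
  (54 − 53.093)²/53.093 = 0.0155
χ² = 7.8877 + 0.0738 + 7.8900 + 17.8842 + 1.1827 + 6.7278 + 3.1271 + 2.4365 + 0.0155 = 47.23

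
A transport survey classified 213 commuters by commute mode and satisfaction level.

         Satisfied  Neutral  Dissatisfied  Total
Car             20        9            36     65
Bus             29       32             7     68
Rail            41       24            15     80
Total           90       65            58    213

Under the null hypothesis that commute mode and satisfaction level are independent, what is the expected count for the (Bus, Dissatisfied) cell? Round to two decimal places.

18.52

Row total (Bus) = 68; column total (Dissatisfied) = 58; grand total N = 213.
Expected count = (row total × column total) / N = 68 × 58 / 213 = 18.52.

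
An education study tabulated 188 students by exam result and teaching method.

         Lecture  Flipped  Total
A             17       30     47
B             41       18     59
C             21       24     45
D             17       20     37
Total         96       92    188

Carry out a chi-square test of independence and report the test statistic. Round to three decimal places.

Grand total N = 188.
Expected counts (row total × column total / N):
  A, Lecture: 47×96/188 = 24.0000
  A, Flipped: 47×92/188 = 23.0000
  B, Lecture: 59×96/188 = 30.1277
  B, Flipped: 59×92/188 = 28.8723
  C, Lecture: 45×96/188 = 22.9787
  C, Flipped: 45×92/188 = 22.0213
  D, Lecture: 37×96/188 = 18.8936
  D, Flipped: 37×92/188 = 18.1064
Contributions (O − E)²/E:
  (17 − 24.0000)²/24.0000 = 2.0417
  (30 − 23.0000)²/23.0000 = 2.1304
  (41 − 30.1277)²/30.1277 = 3.9235
  (18 − 28.8723)²/28.8723 = 4.0941
  (21 − 22.9787)²/22.9787 = 0.1704
  (24 − 22.0213)²/22.0213 = 0.1778
  (17 − 18.8936)²/18.8936 = 0.1898
  (20 − 18.1064)²/18.1064 = 0.1980
χ² = 2.0417 + 2.1304 + 3.9235 + 4.0941 + 0.1704 + 0.1778 + 0.1898 + 0.1980 = 12.926

12.926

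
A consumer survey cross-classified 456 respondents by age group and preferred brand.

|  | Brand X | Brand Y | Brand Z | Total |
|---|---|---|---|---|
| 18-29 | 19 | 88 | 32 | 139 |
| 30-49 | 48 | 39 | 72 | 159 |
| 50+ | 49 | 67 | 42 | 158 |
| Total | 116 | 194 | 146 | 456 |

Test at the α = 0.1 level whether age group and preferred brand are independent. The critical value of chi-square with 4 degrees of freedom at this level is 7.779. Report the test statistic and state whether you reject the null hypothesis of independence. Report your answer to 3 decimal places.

Grand total N = 456.
Expected counts (row total × column total / N):
  18-29, Brand X: 139×116/456 = 35.3596
  18-29, Brand Y: 139×194/456 = 59.1360
  18-29, Brand Z: 139×146/456 = 44.5044
  30-49, Brand X: 159×116/456 = 40.4474
  30-49, Brand Y: 159×194/456 = 67.6447
  30-49, Brand Z: 159×146/456 = 50.9079
  50+, Brand X: 158×116/456 = 40.1930
  50+, Brand Y: 158×194/456 = 67.2193
  50+, Brand Z: 158×146/456 = 50.5877
Contributions (O − E)²/E:
  (19 − 35.3596)²/35.3596 = 7.5690
  (88 − 59.1360)²/59.1360 = 14.0884
  (32 − 44.5044)²/44.5044 = 3.5134
  (48 − 40.4474)²/40.4474 = 1.4103
  (39 − 67.6447)²/67.6447 = 12.1298
  (72 − 50.9079)²/50.9079 = 8.7389
  (49 − 40.1930)²/40.1930 = 1.9298
  (67 − 67.2193)²/67.2193 = 0.0007
  (42 − 50.5877)²/50.5877 = 1.4578
χ² = 7.5690 + 14.0884 + 3.5134 + 1.4103 + 12.1298 + 8.7389 + 1.9298 + 0.0007 + 1.4578 = 50.838
df = (3−1)(3−1) = 4. Since 50.838 > 7.779, reject the null hypothesis of independence at α = 0.1.

50.838; reject H₀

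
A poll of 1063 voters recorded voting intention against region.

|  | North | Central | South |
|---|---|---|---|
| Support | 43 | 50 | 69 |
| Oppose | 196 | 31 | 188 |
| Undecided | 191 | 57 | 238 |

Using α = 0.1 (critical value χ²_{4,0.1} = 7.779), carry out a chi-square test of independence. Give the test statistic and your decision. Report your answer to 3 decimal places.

64.119; reject H₀

Row totals: 162, 415, 486. Column totals: 430, 138, 495. Grand total N = 1063.
Expected counts (row total × column total / N):
  Support, North: 162×430/1063 = 65.5315
  Support, Central: 162×138/1063 = 21.0310
  Support, South: 162×495/1063 = 75.4374
  Oppose, North: 415×430/1063 = 167.8739
  Oppose, Central: 415×138/1063 = 53.8758
  Oppose, South: 415×495/1063 = 193.2502
  Undecided, North: 486×430/1063 = 196.5945
  Undecided, Central: 486×138/1063 = 63.0931
  Undecided, South: 486×495/1063 = 226.3123
Contributions (O − E)²/E:
  (43 − 65.5315)²/65.5315 = 7.7469
  (50 − 21.0310)²/21.0310 = 39.9031
  (69 − 75.4374)²/75.4374 = 0.5493
  (196 − 167.8739)²/167.8739 = 4.7123
  (31 − 53.8758)²/53.8758 = 9.7131
  (188 − 193.2502)²/193.2502 = 0.1426
  (191 − 196.5945)²/196.5945 = 0.1592
  (57 − 63.0931)²/63.0931 = 0.5884
  (238 − 226.3123)²/226.3123 = 0.6036
χ² = 7.7469 + 39.9031 + 0.5493 + 4.7123 + 9.7131 + 0.1426 + 0.1592 + 0.5884 + 0.6036 = 64.119
df = (3−1)(3−1) = 4. Since 64.119 > 7.779, reject the null hypothesis of independence at α = 0.1.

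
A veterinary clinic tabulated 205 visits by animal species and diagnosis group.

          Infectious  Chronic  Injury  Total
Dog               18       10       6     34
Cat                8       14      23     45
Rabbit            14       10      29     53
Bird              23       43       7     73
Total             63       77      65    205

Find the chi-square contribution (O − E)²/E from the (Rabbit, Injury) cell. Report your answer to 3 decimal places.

Row total (Rabbit) = 53; column total (Injury) = 65; N = 205.
Expected count E = 53 × 65 / 205 = 16.80488.
Contribution = (O − E)²/E = (29 − 16.80488)² / 16.80488 = 8.850.

8.850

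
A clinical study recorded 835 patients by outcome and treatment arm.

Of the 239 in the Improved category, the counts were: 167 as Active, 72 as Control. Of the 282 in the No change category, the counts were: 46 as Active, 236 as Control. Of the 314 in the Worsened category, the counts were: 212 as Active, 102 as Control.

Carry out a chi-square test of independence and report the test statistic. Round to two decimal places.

204.11

Row totals: 239, 282, 314. Column totals: 425, 410. Grand total N = 835.
Expected counts (row total × column total / N):
  Improved, Active: 239×425/835 = 121.647
  Improved, Control: 239×410/835 = 117.353
  No change, Active: 282×425/835 = 143.533
  No change, Control: 282×410/835 = 138.467
  Worsened, Active: 314×425/835 = 159.820
  Worsened, Control: 314×410/835 = 154.180
Contributions (O − E)²/E:
  (167 − 121.647)²/121.647 = 16.9087
  (72 − 117.353)²/117.353 = 17.5274
  (46 − 143.533)²/143.533 = 66.2753
  (236 − 138.467)²/138.467 = 68.7000
  (212 − 159.820)²/159.820 = 17.0364
  (102 − 154.180)²/154.180 = 17.6596
χ² = 16.9087 + 17.5274 + 66.2753 + 68.7000 + 17.0364 + 17.6596 = 204.11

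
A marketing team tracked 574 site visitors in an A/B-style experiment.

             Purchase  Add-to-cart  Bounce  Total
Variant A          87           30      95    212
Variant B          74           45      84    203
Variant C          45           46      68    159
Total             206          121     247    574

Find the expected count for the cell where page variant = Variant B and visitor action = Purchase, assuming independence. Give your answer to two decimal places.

Row total (Variant B) = 203; column total (Purchase) = 206; grand total N = 574.
Expected count = (row total × column total) / N = 203 × 206 / 574 = 72.85.

72.85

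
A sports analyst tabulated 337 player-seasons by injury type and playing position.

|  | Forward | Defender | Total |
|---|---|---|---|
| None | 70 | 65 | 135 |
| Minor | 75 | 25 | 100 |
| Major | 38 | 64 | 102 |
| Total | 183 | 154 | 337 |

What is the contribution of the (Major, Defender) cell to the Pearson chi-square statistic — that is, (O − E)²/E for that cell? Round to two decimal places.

6.49

Row total (Major) = 102; column total (Defender) = 154; N = 337.
Expected count E = 102 × 154 / 337 = 46.611.
Contribution = (O − E)²/E = (64 − 46.611)² / 46.611 = 6.49.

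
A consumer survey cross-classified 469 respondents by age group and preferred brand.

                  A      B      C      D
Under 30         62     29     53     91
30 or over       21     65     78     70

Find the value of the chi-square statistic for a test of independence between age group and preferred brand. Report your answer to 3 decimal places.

41.548

Row totals: 235, 234. Column totals: 83, 94, 131, 161. Grand total N = 469.
Expected counts (row total × column total / N):
  Under 30, A: 235×83/469 = 41.5885
  Under 30, B: 235×94/469 = 47.1002
  Under 30, C: 235×131/469 = 65.6397
  Under 30, D: 235×161/469 = 80.6716
  30 or over, A: 234×83/469 = 41.4115
  30 or over, B: 234×94/469 = 46.8998
  30 or over, C: 234×131/469 = 65.3603
  30 or over, D: 234×161/469 = 80.3284
Contributions (O − E)²/E:
  (62 − 41.5885)²/41.5885 = 10.0179
  (29 − 47.1002)²/47.1002 = 6.9558
  (53 − 65.6397)²/65.6397 = 2.4339
  (91 − 80.6716)²/80.6716 = 1.3223
  (21 − 41.4115)²/41.4115 = 10.0607
  (65 − 46.8998)²/46.8998 = 6.9855
  (78 − 65.3603)²/65.3603 = 2.4443
  (70 − 80.3284)²/80.3284 = 1.3280
χ² = 10.0179 + 6.9558 + 2.4339 + 1.3223 + 10.0607 + 6.9855 + 2.4443 + 1.3280 = 41.548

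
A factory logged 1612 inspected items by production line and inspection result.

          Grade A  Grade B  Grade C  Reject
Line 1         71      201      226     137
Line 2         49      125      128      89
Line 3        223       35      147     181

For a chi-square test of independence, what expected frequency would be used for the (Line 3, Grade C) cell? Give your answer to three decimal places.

Row total (Line 3) = 586; column total (Grade C) = 501; grand total N = 1612.
Expected count = (row total × column total) / N = 586 × 501 / 1612 = 182.125.

182.125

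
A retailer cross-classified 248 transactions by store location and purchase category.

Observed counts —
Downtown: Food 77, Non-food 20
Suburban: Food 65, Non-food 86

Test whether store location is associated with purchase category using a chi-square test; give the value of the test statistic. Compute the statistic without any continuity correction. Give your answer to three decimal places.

31.861

Row totals: 97, 151. Column totals: 142, 106. Grand total N = 248.
Expected counts (row total × column total / N):
  Downtown, Food: 97×142/248 = 55.5403
  Downtown, Non-food: 97×106/248 = 41.4597
  Suburban, Food: 151×142/248 = 86.4597
  Suburban, Non-food: 151×106/248 = 64.5403
Contributions (O − E)²/E:
  (77 − 55.5403)²/55.5403 = 8.2916
  (20 − 41.4597)²/41.4597 = 11.1076
  (65 − 86.4597)²/86.4597 = 5.3264
  (86 − 64.5403)²/64.5403 = 7.1354
χ² = 8.2916 + 11.1076 + 5.3264 + 7.1354 = 31.861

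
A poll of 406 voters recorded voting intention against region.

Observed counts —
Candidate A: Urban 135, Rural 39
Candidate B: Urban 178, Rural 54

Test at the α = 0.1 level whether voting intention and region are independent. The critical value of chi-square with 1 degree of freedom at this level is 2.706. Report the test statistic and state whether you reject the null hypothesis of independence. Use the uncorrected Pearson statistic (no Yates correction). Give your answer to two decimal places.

0.04; fail to reject H₀

Row totals: 174, 232. Column totals: 313, 93. Grand total N = 406.
Expected counts (row total × column total / N):
  Candidate A, Urban: 174×313/406 = 134.143
  Candidate A, Rural: 174×93/406 = 39.857
  Candidate B, Urban: 232×313/406 = 178.857
  Candidate B, Rural: 232×93/406 = 53.143
Contributions (O − E)²/E:
  (135 − 134.143)²/134.143 = 0.0055
  (39 − 39.857)²/39.857 = 0.0184
  (178 − 178.857)²/178.857 = 0.0041
  (54 − 53.143)²/53.143 = 0.0138
χ² = 0.0055 + 0.0184 + 0.0041 + 0.0138 = 0.04
df = (2−1)(2−1) = 1. Since 0.04 < 2.706, fail to reject the null hypothesis of independence at α = 0.1.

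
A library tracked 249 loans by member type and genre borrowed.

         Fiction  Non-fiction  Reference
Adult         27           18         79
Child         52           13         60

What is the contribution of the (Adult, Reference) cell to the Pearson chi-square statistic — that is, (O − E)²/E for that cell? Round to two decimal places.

1.38

Row total (Adult) = 124; column total (Reference) = 139; N = 249.
Expected count E = 124 × 139 / 249 = 69.221.
Contribution = (O − E)²/E = (79 − 69.221)² / 69.221 = 1.38.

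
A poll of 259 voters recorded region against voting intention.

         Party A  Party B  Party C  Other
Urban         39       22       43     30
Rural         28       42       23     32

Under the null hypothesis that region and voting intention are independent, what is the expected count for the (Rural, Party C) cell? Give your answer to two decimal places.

Row total (Rural) = 125; column total (Party C) = 66; grand total N = 259.
Expected count = (row total × column total) / N = 125 × 66 / 259 = 31.85.

31.85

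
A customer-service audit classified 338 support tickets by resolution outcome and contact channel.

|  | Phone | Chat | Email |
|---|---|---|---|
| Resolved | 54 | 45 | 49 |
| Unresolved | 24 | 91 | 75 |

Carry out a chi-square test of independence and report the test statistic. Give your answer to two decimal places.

Row totals: 148, 190. Column totals: 78, 136, 124. Grand total N = 338.
Expected counts (row total × column total / N):
  Resolved, Phone: 148×78/338 = 34.154
  Resolved, Chat: 148×136/338 = 59.550
  Resolved, Email: 148×124/338 = 54.296
  Unresolved, Phone: 190×78/338 = 43.846
  Unresolved, Chat: 190×136/338 = 76.450
  Unresolved, Email: 190×124/338 = 69.704
Contributions (O − E)²/E:
  (54 − 34.154)²/34.154 = 11.5320
  (45 − 59.550)²/59.550 = 3.5550
  (49 − 54.296)²/54.296 = 0.5166
  (24 − 43.846)²/43.846 = 8.9829
  (91 − 76.450)²/76.450 = 2.7692
  (75 − 69.704)²/69.704 = 0.4024
χ² = 11.5320 + 3.5550 + 0.5166 + 8.9829 + 2.7692 + 0.4024 = 27.76

27.76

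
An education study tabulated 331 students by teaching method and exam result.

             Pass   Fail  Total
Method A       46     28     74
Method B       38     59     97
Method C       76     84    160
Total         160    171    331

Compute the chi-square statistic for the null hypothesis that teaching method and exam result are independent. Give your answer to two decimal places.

Grand total N = 331.
Expected counts (row total × column total / N):
  Method A, Pass: 74×160/331 = 35.770
  Method A, Fail: 74×171/331 = 38.230
  Method B, Pass: 97×160/331 = 46.888
  Method B, Fail: 97×171/331 = 50.112
  Method C, Pass: 160×160/331 = 77.341
  Method C, Fail: 160×171/331 = 82.659
Contributions (O − E)²/E:
  (46 − 35.770)²/35.770 = 2.9257
  (28 − 38.230)²/38.230 = 2.7375
  (38 − 46.888)²/46.888 = 1.6848
  (59 − 50.112)²/50.112 = 1.5764
  (76 − 77.341)²/77.341 = 0.0233
  (84 − 82.659)²/82.659 = 0.0218
χ² = 2.9257 + 2.7375 + 1.6848 + 1.5764 + 0.0233 + 0.0218 = 8.97

8.97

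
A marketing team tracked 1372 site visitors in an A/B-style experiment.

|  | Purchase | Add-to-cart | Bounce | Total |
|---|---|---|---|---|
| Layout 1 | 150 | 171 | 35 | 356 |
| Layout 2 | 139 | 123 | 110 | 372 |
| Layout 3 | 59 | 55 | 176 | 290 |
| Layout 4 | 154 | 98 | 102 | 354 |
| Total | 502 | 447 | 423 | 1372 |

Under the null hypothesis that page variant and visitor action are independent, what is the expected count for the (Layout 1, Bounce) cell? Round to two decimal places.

109.76

Row total (Layout 1) = 356; column total (Bounce) = 423; grand total N = 1372.
Expected count = (row total × column total) / N = 356 × 423 / 1372 = 109.76.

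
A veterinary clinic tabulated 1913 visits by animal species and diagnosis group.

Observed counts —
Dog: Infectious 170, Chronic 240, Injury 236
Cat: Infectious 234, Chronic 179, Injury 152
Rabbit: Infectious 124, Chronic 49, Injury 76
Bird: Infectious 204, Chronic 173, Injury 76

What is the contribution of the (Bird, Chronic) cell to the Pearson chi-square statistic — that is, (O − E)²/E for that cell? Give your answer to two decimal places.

2.96

Row total (Bird) = 453; column total (Chronic) = 641; N = 1913.
Expected count E = 453 × 641 / 1913 = 151.789.
Contribution = (O − E)²/E = (173 − 151.789)² / 151.789 = 2.96.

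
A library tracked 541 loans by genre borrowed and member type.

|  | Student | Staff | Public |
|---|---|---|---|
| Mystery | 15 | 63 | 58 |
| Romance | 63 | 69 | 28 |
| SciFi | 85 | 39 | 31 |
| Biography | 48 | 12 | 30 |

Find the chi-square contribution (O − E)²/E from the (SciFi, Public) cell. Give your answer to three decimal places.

Row total (SciFi) = 155; column total (Public) = 147; N = 541.
Expected count E = 155 × 147 / 541 = 42.1165.
Contribution = (O − E)²/E = (31 − 42.1165)² / 42.1165 = 2.934.

2.934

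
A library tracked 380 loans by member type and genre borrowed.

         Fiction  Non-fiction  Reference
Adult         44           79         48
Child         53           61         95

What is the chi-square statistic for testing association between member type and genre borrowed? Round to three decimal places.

Row totals: 171, 209. Column totals: 97, 140, 143. Grand total N = 380.
Expected counts (row total × column total / N):
  Adult, Fiction: 171×97/380 = 43.6500
  Adult, Non-fiction: 171×140/380 = 63.0000
  Adult, Reference: 171×143/380 = 64.3500
  Child, Fiction: 209×97/380 = 53.3500
  Child, Non-fiction: 209×140/380 = 77.0000
  Child, Reference: 209×143/380 = 78.6500
Contributions (O − E)²/E:
  (44 − 43.6500)²/43.6500 = 0.0028
  (79 − 63.0000)²/63.0000 = 4.0635
  (48 − 64.3500)²/64.3500 = 4.1542
  (53 − 53.3500)²/53.3500 = 0.0023
  (61 − 77.0000)²/77.0000 = 3.3247
  (95 − 78.6500)²/78.6500 = 3.3989
χ² = 0.0028 + 4.0635 + 4.1542 + 0.0023 + 3.3247 + 3.3989 = 14.946

14.946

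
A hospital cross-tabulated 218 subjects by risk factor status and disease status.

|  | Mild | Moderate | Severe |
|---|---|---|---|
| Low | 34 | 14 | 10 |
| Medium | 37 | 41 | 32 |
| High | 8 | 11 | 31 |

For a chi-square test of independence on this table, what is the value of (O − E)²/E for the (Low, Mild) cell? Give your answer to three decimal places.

8.018

Row total (Low) = 58; column total (Mild) = 79; N = 218.
Expected count E = 58 × 79 / 218 = 21.0183.
Contribution = (O − E)²/E = (34 − 21.0183)² / 21.0183 = 8.018.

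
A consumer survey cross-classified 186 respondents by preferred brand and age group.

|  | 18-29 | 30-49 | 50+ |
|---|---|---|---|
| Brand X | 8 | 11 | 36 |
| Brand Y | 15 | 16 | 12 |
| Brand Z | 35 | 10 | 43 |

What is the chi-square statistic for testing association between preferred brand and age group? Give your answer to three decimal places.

Row totals: 55, 43, 88. Column totals: 58, 37, 91. Grand total N = 186.
Expected counts (row total × column total / N):
  Brand X, 18-29: 55×58/186 = 17.15054
  Brand X, 30-49: 55×37/186 = 10.94086
  Brand X, 50+: 55×91/186 = 26.90860
  Brand Y, 18-29: 43×58/186 = 13.40860
  Brand Y, 30-49: 43×37/186 = 8.55376
  Brand Y, 50+: 43×91/186 = 21.03763
  Brand Z, 18-29: 88×58/186 = 27.44086
  Brand Z, 30-49: 88×37/186 = 17.50538
  Brand Z, 50+: 88×91/186 = 43.05376
Contributions (O − E)²/E:
  (8 − 17.15054)²/17.15054 = 4.8822
  (11 − 10.94086)²/10.94086 = 0.0003
  (36 − 26.90860)²/26.90860 = 3.0716
  (15 − 13.40860)²/13.40860 = 0.1889
  (16 − 8.55376)²/8.55376 = 6.4821
  (12 − 21.03763)²/21.03763 = 3.8825
  (35 − 27.44086)²/27.44086 = 2.0823
  (10 − 17.50538)²/17.50538 = 3.2179
  (43 − 43.05376)²/43.05376 = 0.0001
χ² = 4.8822 + 0.0003 + 3.0716 + 0.1889 + 6.4821 + 3.8825 + 2.0823 + 3.2179 + 0.0001 = 23.808

23.808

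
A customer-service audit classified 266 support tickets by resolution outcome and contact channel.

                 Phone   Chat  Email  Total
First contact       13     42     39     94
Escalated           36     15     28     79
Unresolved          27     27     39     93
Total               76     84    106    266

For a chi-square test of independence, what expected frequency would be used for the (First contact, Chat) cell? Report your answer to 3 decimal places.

Row total (First contact) = 94; column total (Chat) = 84; grand total N = 266.
Expected count = (row total × column total) / N = 94 × 84 / 266 = 29.684.

29.684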